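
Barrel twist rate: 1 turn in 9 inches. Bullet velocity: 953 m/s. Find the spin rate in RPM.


twist_m = 9*0.0254 = 0.2286 m
spin = v/twist = 953/0.2286 = 4168.854 rev/s
RPM = spin*60 = 4168.854*60 ≈ 250131 RPM

250131 RPM


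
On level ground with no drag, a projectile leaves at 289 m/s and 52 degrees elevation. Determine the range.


R = v0^2 * sin(2*theta) / g = 289^2 * sin(2*52°) / 9.81 = 8261 m

8261 m


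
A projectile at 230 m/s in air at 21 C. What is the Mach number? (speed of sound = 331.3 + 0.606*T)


a = 331.3 + 0.606*(21) = 344.026 m/s
M = v/a = 230/344.026 = 0.6686

0.6686


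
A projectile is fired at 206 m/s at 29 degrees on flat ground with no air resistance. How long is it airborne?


T = 2*v0*sin(theta)/g = 2*206*sin(29°)/9.81 = 20.36 s

20.36 s


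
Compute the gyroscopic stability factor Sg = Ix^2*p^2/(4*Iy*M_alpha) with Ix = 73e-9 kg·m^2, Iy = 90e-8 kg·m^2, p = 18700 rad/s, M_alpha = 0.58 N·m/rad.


Sg = Ix^2 * p^2 / (4 * Iy * M_alpha) = (73e-9)^2 * 18700^2 / (4 * 90e-8 * 0.58) = 0.8925

0.8925


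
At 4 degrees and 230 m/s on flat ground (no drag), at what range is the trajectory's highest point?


R = v0^2*sin(2*theta)/g = 230^2*sin(2*4°)/9.81 = 750.485 m
apex_dist = R/2 = 750.485/2 = 375.2 m

375.2 m


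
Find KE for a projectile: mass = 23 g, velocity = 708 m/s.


E = 0.5*m*v^2 = 0.5*0.023*708^2 = 5765 J

5765 J


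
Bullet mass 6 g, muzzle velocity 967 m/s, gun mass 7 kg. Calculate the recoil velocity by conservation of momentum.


v_recoil = m_p * v_p / m_gun = 0.006 * 967 / 7 = 0.8289 m/s

0.8289 m/s


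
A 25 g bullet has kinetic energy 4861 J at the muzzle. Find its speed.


v = sqrt(2*E/m) = sqrt(2*4861/0.025) = 623.6 m/s

623.6 m/s


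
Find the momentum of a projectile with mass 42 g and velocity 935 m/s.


p = m*v = 0.042*935 = 39.27 kg·m/s

39.27 kg·m/s


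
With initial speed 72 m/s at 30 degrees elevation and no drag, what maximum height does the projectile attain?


H = (v0*sin(theta))^2 / (2g) = (72*sin(30°))^2 / (2*9.81) = 66.06 m

66.06 m


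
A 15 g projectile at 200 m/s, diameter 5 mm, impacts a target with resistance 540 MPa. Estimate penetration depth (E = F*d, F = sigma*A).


A = pi*(d/2)^2 = pi*(5/2)^2 = 19.635 mm^2
E = 0.5*m*v^2 = 0.5*0.015*200^2 = 300 J
depth = E/(sigma*A) = 300 J / (540 MPa * 19.635 mm^2) = 300/(540 * 19.635) m = 0.0282942 m ≈ 28.29 mm

28.29 mm


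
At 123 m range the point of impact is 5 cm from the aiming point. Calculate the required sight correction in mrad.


1 mrad subtends 1 cm per 10 m of range, so adj = error_cm / (dist_m / 10) = 5 / (123/10) = 0.4065 mrad

0.4065 mrad


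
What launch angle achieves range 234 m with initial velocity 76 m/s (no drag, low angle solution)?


sin(2*theta) = R*g/v0^2 = 234*9.81/76^2 = 0.397427, theta = arcsin(0.397427)/2 = 11.71°

11.71 degrees


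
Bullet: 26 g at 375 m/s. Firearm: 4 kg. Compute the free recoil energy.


v_r = m_p*v_p/m_gun = 0.026*375/4 = 2.4375 m/s, E_r = 0.5*m_gun*v_r^2 = 0.5*4*2.4375^2 = 11.88 J

11.88 J


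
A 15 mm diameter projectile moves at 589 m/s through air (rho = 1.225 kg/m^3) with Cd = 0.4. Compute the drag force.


A = pi*(d/2)^2 = pi*(15/2000)^2 = 1.76715e-04 m^2
Fd = 0.5*Cd*rho*A*v^2 = 0.5*0.4*1.225*1.76715e-04*589^2 = 15.02 N

15.02 N


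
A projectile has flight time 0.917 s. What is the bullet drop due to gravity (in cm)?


drop = 0.5*g*t^2 = 0.5*9.81*0.917^2 = 4.12456 m ≈ 412.5 cm

412.5 cm


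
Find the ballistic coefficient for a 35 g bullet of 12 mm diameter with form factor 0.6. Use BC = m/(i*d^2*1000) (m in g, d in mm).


BC = m/(i*d^2*1000) = 35/(0.6 * 12^2 * 1000) = 0.0004051

0.0004051


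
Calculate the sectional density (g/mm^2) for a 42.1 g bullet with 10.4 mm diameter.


SD = m/d^2 = 42.1/10.4^2 = 0.3892 g/mm^2

0.3892 g/mm^2


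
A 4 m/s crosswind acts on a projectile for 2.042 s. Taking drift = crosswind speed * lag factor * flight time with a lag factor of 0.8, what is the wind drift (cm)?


drift = v_wind * lag * t = 4 * 0.8 * 2.042 = 6.5344 m ≈ 653.4 cm

653.4 cm


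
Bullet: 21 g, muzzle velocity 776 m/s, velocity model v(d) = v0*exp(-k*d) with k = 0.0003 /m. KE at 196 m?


v = v0*exp(-k*d) = 776*exp(-0.0003*196) = 731.687 m/s
E = 0.5*m*v^2 = 0.5*0.021*731.687^2 = 5621 J

5621 J


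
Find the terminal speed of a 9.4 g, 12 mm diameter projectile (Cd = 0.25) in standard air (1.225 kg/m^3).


A = pi*(d/2)^2 = pi*(12/2000)^2 = 1.13097e-04 m^2
vt = sqrt(2mg/(Cd*rho*A)) = sqrt(2*0.0094*9.81/(0.25 * 1.225 * 1.13097e-04)) = 72.97 m/s

72.97 m/s


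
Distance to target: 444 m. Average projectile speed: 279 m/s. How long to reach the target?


t = d/v = 444/279 = 1.591 s

1.591 s


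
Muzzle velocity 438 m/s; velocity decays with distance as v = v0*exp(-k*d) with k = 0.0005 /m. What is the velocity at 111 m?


v = v0*exp(-k*d) = 438*exp(-0.0005*111) = 414.4 m/s

414.4 m/s


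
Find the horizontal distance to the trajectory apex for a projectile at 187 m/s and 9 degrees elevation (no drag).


R = v0^2*sin(2*theta)/g = 187^2*sin(2*9°)/9.81 = 1101.53 m
apex_dist = R/2 = 1101.53/2 = 550.8 m

550.8 m


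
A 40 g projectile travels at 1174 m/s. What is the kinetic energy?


E = 0.5*m*v^2 = 0.5*0.04*1174^2 = 27566 J

27566 J


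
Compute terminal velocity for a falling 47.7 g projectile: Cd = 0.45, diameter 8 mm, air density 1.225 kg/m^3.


A = pi*(d/2)^2 = pi*(8/2000)^2 = 5.02655e-05 m^2
vt = sqrt(2mg/(Cd*rho*A)) = sqrt(2*0.0477*9.81/(0.45 * 1.225 * 5.02655e-05)) = 183.8 m/s

183.8 m/s


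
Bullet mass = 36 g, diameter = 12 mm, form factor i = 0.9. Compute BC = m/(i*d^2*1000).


BC = m/(i*d^2*1000) = 36/(0.9 * 12^2 * 1000) = 0.0002778

0.0002778


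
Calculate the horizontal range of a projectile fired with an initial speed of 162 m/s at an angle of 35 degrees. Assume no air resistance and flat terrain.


R = v0^2 * sin(2*theta) / g = 162^2 * sin(2*35°) / 9.81 = 2514 m

2514 m


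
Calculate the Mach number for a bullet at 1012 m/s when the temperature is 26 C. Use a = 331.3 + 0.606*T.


a = 331.3 + 0.606*(26) = 347.056 m/s
M = v/a = 1012/347.056 = 2.916

2.916


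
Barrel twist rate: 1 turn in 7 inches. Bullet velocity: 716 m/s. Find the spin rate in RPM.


twist_m = 7*0.0254 = 0.1778 m
spin = v/twist = 716/0.1778 = 4026.997 rev/s
RPM = spin*60 = 4026.997*60 ≈ 241620 RPM

241620 RPM


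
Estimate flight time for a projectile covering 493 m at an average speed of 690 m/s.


t = d/v = 493/690 = 0.7145 s

0.7145 s


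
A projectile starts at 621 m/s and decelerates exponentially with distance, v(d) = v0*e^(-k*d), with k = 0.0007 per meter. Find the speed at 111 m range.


v = v0*exp(-k*d) = 621*exp(-0.0007*111) = 574.6 m/s

574.6 m/s


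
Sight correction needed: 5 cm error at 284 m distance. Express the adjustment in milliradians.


1 mrad subtends 1 cm per 10 m of range, so adj = error_cm / (dist_m / 10) = 5 / (284/10) = 0.1761 mrad

0.1761 mrad


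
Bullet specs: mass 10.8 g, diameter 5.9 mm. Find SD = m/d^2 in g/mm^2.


SD = m/d^2 = 10.8/5.9^2 = 0.3103 g/mm^2

0.3103 g/mm^2


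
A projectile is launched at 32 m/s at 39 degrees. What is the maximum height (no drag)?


H = (v0*sin(theta))^2 / (2g) = (32*sin(39°))^2 / (2*9.81) = 20.67 m

20.67 m


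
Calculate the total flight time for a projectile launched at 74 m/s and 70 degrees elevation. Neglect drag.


T = 2*v0*sin(theta)/g = 2*74*sin(70°)/9.81 = 14.18 s

14.18 s


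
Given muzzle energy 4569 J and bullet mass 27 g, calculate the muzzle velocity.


v = sqrt(2*E/m) = sqrt(2*4569/0.027) = 581.8 m/s

581.8 m/s


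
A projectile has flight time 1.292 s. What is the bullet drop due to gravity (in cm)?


drop = 0.5*g*t^2 = 0.5*9.81*1.292^2 = 8.18774 m ≈ 818.8 cm

818.8 cm


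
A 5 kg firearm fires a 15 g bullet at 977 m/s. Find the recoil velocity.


v_recoil = m_p * v_p / m_gun = 0.015 * 977 / 5 = 2.931 m/s

2.931 m/s


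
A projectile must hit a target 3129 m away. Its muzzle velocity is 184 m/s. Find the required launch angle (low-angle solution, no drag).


sin(2*theta) = R*g/v0^2 = 3129*9.81/184^2 = 0.906648, theta = arcsin(0.906648)/2 = 32.52°

32.52 degrees


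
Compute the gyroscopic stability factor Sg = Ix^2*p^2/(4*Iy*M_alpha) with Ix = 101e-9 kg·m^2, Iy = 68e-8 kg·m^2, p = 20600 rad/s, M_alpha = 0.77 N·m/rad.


Sg = Ix^2 * p^2 / (4 * Iy * M_alpha) = (101e-9)^2 * 20600^2 / (4 * 68e-8 * 0.77) = 2.067

2.067


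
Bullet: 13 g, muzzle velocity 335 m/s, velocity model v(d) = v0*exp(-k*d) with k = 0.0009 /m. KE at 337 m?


v = v0*exp(-k*d) = 335*exp(-0.0009*337) = 247.356 m/s
E = 0.5*m*v^2 = 0.5*0.013*247.356^2 = 397.7 J

397.7 J


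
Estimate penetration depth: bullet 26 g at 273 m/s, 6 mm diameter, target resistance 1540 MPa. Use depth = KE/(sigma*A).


A = pi*(d/2)^2 = pi*(6/2)^2 = 28.2743 mm^2
E = 0.5*m*v^2 = 0.5*0.026*273^2 = 968.877 J
depth = E/(sigma*A) = 968.877 J / (1540 MPa * 28.2743 mm^2) = 968.877/(1540 * 28.2743) m = 0.0222513 m ≈ 22.25 mm

22.25 mm


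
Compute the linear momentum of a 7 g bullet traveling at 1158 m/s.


p = m*v = 0.007*1158 = 8.106 kg·m/s

8.106 kg·m/s


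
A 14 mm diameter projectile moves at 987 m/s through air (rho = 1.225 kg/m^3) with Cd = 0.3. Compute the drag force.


A = pi*(d/2)^2 = pi*(14/2000)^2 = 1.53938e-04 m^2
Fd = 0.5*Cd*rho*A*v^2 = 0.5*0.3*1.225*1.53938e-04*987^2 = 27.56 N

27.56 N


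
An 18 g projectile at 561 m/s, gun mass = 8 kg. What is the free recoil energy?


v_r = m_p*v_p/m_gun = 0.018*561/8 = 1.26225 m/s, E_r = 0.5*m_gun*v_r^2 = 0.5*8*1.26225^2 = 6.373 J

6.373 J


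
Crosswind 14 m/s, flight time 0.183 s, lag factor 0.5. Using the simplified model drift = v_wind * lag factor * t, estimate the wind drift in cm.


drift = v_wind * lag * t = 14 * 0.5 * 0.183 = 1.281 m ≈ 128.1 cm

128.1 cm


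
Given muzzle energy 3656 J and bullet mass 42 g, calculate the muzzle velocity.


v = sqrt(2*E/m) = sqrt(2*3656/0.042) = 417.2 m/s

417.2 m/s


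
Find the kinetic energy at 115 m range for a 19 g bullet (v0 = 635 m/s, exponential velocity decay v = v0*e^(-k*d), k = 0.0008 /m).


v = v0*exp(-k*d) = 635*exp(-0.0008*115) = 579.187 m/s
E = 0.5*m*v^2 = 0.5*0.019*579.187^2 = 3187 J

3187 J


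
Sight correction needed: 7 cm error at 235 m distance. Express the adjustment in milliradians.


1 mrad subtends 1 cm per 10 m of range, so adj = error_cm / (dist_m / 10) = 7 / (235/10) = 0.2979 mrad

0.2979 mrad


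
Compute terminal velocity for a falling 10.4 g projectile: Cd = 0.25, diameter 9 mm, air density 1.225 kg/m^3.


A = pi*(d/2)^2 = pi*(9/2000)^2 = 6.36173e-05 m^2
vt = sqrt(2mg/(Cd*rho*A)) = sqrt(2*0.0104*9.81/(0.25 * 1.225 * 6.36173e-05)) = 102.3 m/s

102.3 m/s


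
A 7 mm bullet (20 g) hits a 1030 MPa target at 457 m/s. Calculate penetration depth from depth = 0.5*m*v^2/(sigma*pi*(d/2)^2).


A = pi*(d/2)^2 = pi*(7/2)^2 = 38.4845 mm^2
E = 0.5*m*v^2 = 0.5*0.02*457^2 = 2088.49 J
depth = E/(sigma*A) = 2088.49 J / (1030 MPa * 38.4845 mm^2) = 2088.49/(1030 * 38.4845) m = 0.0526877 m ≈ 52.69 mm

52.69 mm


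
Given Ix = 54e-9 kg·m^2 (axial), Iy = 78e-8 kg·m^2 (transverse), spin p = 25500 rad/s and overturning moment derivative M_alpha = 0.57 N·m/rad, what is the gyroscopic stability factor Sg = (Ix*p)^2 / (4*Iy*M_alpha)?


Sg = Ix^2 * p^2 / (4 * Iy * M_alpha) = (54e-9)^2 * 25500^2 / (4 * 78e-8 * 0.57) = 1.066

1.066


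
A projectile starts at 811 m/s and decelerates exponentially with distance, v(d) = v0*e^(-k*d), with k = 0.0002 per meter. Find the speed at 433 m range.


v = v0*exp(-k*d) = 811*exp(-0.0002*433) = 743.7 m/s

743.7 m/s


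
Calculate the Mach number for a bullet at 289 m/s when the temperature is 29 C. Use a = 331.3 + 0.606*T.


a = 331.3 + 0.606*(29) = 348.874 m/s
M = v/a = 289/348.874 = 0.8284

0.8284


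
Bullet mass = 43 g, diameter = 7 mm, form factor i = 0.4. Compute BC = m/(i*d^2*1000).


BC = m/(i*d^2*1000) = 43/(0.4 * 7^2 * 1000) = 0.002194

0.002194


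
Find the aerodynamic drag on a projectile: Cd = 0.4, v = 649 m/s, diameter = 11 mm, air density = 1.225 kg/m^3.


A = pi*(d/2)^2 = pi*(11/2000)^2 = 9.50332e-05 m^2
Fd = 0.5*Cd*rho*A*v^2 = 0.5*0.4*1.225*9.50332e-05*649^2 = 9.807 N

9.807 N


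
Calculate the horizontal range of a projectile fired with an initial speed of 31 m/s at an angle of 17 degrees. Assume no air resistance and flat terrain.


R = v0^2 * sin(2*theta) / g = 31^2 * sin(2*17°) / 9.81 = 54.78 m

54.78 m


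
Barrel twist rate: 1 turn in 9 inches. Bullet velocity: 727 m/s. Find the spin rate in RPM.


twist_m = 9*0.0254 = 0.2286 m
spin = v/twist = 727/0.2286 = 3180.227 rev/s
RPM = spin*60 = 3180.227*60 ≈ 190814 RPM

190814 RPM


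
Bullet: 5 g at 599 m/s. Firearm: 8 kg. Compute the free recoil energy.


v_r = m_p*v_p/m_gun = 0.005*599/8 = 0.374375 m/s, E_r = 0.5*m_gun*v_r^2 = 0.5*8*0.374375^2 = 0.5606 J

0.5606 J


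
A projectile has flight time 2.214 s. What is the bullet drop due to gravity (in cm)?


drop = 0.5*g*t^2 = 0.5*9.81*2.214^2 = 24.0433 m ≈ 2404 cm

2404 cm


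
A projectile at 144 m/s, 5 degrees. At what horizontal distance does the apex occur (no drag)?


R = v0^2*sin(2*theta)/g = 144^2*sin(2*5°)/9.81 = 367.051 m
apex_dist = R/2 = 367.051/2 = 183.5 m

183.5 m


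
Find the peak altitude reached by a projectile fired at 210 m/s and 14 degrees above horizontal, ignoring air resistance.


H = (v0*sin(theta))^2 / (2g) = (210*sin(14°))^2 / (2*9.81) = 131.5 m

131.5 m


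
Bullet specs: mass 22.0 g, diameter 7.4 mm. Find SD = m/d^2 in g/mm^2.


SD = m/d^2 = 22.0/7.4^2 = 0.4018 g/mm^2

0.4018 g/mm^2


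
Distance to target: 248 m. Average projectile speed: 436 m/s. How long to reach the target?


t = d/v = 248/436 = 0.5688 s

0.5688 s


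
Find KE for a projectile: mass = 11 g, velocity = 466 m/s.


E = 0.5*m*v^2 = 0.5*0.011*466^2 = 1194 J

1194 J


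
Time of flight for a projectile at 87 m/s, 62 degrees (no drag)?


T = 2*v0*sin(theta)/g = 2*87*sin(62°)/9.81 = 15.66 s

15.66 s


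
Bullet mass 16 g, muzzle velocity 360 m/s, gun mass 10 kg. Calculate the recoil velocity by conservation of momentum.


v_recoil = m_p * v_p / m_gun = 0.016 * 360 / 10 = 0.576 m/s

0.576 m/s


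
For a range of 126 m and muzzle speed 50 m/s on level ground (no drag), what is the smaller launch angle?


sin(2*theta) = R*g/v0^2 = 126*9.81/50^2 = 0.494424, theta = arcsin(0.494424)/2 = 14.82°

14.82 degrees


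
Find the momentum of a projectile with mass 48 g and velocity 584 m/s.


p = m*v = 0.048*584 = 28.03 kg·m/s

28.03 kg·m/s


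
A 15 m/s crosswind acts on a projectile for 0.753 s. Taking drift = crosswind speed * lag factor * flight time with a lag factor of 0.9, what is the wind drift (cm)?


drift = v_wind * lag * t = 15 * 0.9 * 0.753 = 10.1655 m ≈ 1017 cm

1017 cm


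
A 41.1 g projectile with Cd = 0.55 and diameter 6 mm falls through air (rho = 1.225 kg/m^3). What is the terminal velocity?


A = pi*(d/2)^2 = pi*(6/2000)^2 = 2.82743e-05 m^2
vt = sqrt(2mg/(Cd*rho*A)) = sqrt(2*0.0411*9.81/(0.55 * 1.225 * 2.82743e-05)) = 205.7 m/s

205.7 m/s


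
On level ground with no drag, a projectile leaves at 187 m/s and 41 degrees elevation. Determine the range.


R = v0^2 * sin(2*theta) / g = 187^2 * sin(2*41°) / 9.81 = 3530 m

3530 m


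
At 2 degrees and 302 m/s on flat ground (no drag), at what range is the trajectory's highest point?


R = v0^2*sin(2*theta)/g = 302^2*sin(2*2°)/9.81 = 648.529 m
apex_dist = R/2 = 648.529/2 = 324.3 m

324.3 m


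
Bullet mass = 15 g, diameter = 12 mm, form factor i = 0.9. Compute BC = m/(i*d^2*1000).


BC = m/(i*d^2*1000) = 15/(0.9 * 12^2 * 1000) = 0.0001157

0.0001157


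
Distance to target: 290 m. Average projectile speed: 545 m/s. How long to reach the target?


t = d/v = 290/545 = 0.5321 s

0.5321 s


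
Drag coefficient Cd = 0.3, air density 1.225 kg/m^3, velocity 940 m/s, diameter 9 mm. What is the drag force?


A = pi*(d/2)^2 = pi*(9/2000)^2 = 6.36173e-05 m^2
Fd = 0.5*Cd*rho*A*v^2 = 0.5*0.3*1.225*6.36173e-05*940^2 = 10.33 N

10.33 N


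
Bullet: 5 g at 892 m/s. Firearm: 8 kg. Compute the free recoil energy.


v_r = m_p*v_p/m_gun = 0.005*892/8 = 0.5575 m/s, E_r = 0.5*m_gun*v_r^2 = 0.5*8*0.5575^2 = 1.243 J

1.243 J


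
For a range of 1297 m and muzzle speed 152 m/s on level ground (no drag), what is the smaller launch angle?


sin(2*theta) = R*g/v0^2 = 1297*9.81/152^2 = 0.550709, theta = arcsin(0.550709)/2 = 16.71°

16.71 degrees


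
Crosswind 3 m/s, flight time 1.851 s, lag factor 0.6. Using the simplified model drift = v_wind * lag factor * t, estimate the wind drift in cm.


drift = v_wind * lag * t = 3 * 0.6 * 1.851 = 3.3318 m ≈ 333.2 cm

333.2 cm


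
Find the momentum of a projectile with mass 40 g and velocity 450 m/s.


p = m*v = 0.04*450 = 18 kg·m/s

18 kg·m/s


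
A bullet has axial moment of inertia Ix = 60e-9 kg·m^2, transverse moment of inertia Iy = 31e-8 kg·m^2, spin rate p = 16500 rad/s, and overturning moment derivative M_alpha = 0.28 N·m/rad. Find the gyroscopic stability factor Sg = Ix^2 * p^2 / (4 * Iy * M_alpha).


Sg = Ix^2 * p^2 / (4 * Iy * M_alpha) = (60e-9)^2 * 16500^2 / (4 * 31e-8 * 0.28) = 2.823

2.823


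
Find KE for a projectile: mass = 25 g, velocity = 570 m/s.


E = 0.5*m*v^2 = 0.5*0.025*570^2 = 4061 J

4061 J


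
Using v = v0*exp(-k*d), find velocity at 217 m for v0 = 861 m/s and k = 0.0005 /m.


v = v0*exp(-k*d) = 861*exp(-0.0005*217) = 772.5 m/s

772.5 m/s


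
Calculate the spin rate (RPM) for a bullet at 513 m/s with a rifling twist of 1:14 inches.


twist_m = 14*0.0254 = 0.3556 m
spin = v/twist = 513/0.3556 = 1442.632 rev/s
RPM = spin*60 = 1442.632*60 ≈ 86558 RPM

86558 RPM


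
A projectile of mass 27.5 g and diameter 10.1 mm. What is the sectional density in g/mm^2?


SD = m/d^2 = 27.5/10.1^2 = 0.2696 g/mm^2

0.2696 g/mm^2


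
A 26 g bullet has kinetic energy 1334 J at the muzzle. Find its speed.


v = sqrt(2*E/m) = sqrt(2*1334/0.026) = 320.3 m/s

320.3 m/s


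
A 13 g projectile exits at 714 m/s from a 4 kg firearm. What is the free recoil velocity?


v_recoil = m_p * v_p / m_gun = 0.013 * 714 / 4 = 2.321 m/s

2.321 m/s


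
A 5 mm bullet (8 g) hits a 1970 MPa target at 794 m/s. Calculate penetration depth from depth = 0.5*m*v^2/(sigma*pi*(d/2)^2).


A = pi*(d/2)^2 = pi*(5/2)^2 = 19.635 mm^2
E = 0.5*m*v^2 = 0.5*0.008*794^2 = 2521.74 J
depth = E/(sigma*A) = 2521.74 J / (1970 MPa * 19.635 mm^2) = 2521.74/(1970 * 19.635) m = 0.0651936 m ≈ 65.19 mm

65.19 mm


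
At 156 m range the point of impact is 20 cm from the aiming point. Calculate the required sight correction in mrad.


1 mrad subtends 1 cm per 10 m of range, so adj = error_cm / (dist_m / 10) = 20 / (156/10) = 1.282 mrad

1.282 mrad


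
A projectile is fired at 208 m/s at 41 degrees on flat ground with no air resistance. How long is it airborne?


T = 2*v0*sin(theta)/g = 2*208*sin(41°)/9.81 = 27.82 s

27.82 s


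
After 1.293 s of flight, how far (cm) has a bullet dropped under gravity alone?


drop = 0.5*g*t^2 = 0.5*9.81*1.293^2 = 8.20042 m ≈ 820 cm

820 cm


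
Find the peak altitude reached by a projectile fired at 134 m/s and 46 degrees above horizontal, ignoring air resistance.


H = (v0*sin(theta))^2 / (2g) = (134*sin(46°))^2 / (2*9.81) = 473.6 m

473.6 m


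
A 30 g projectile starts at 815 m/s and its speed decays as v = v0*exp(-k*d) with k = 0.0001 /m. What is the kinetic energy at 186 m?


v = v0*exp(-k*d) = 815*exp(-0.0001*186) = 799.981 m/s
E = 0.5*m*v^2 = 0.5*0.03*799.981^2 = 9600 J

9600 J


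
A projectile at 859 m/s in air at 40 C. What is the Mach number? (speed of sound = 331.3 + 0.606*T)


a = 331.3 + 0.606*(40) = 355.54 m/s
M = v/a = 859/355.54 = 2.416

2.416


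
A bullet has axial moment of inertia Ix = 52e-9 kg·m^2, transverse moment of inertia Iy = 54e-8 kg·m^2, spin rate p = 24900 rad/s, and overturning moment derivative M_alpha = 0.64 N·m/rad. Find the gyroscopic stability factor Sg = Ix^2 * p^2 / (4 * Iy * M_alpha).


Sg = Ix^2 * p^2 / (4 * Iy * M_alpha) = (52e-9)^2 * 24900^2 / (4 * 54e-8 * 0.64) = 1.213

1.213


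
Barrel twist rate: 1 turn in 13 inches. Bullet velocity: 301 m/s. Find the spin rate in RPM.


twist_m = 13*0.0254 = 0.3302 m
spin = v/twist = 301/0.3302 = 911.5687 rev/s
RPM = spin*60 = 911.5687*60 ≈ 54694 RPM

54694 RPM


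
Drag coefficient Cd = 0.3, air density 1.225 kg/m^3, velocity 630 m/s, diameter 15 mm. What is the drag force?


A = pi*(d/2)^2 = pi*(15/2000)^2 = 1.76715e-04 m^2
Fd = 0.5*Cd*rho*A*v^2 = 0.5*0.3*1.225*1.76715e-04*630^2 = 12.89 N

12.89 N


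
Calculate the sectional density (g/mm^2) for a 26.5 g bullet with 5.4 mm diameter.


SD = m/d^2 = 26.5/5.4^2 = 0.9088 g/mm^2

0.9088 g/mm^2


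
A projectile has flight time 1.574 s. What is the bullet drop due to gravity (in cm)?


drop = 0.5*g*t^2 = 0.5*9.81*1.574^2 = 12.152 m ≈ 1215 cm

1215 cm


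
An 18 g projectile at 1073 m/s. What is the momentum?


p = m*v = 0.018*1073 = 19.31 kg·m/s

19.31 kg·m/s


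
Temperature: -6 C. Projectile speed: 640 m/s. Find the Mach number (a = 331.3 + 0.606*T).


a = 331.3 + 0.606*(-6) = 327.664 m/s
M = v/a = 640/327.664 = 1.953

1.953


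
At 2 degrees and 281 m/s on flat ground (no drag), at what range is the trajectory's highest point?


R = v0^2*sin(2*theta)/g = 281^2*sin(2*2°)/9.81 = 561.472 m
apex_dist = R/2 = 561.472/2 = 280.7 m

280.7 m


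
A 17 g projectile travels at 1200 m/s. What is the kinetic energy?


E = 0.5*m*v^2 = 0.5*0.017*1200^2 = 12240 J

12240 J


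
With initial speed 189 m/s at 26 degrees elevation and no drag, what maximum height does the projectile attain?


H = (v0*sin(theta))^2 / (2g) = (189*sin(26°))^2 / (2*9.81) = 349.9 m

349.9 m


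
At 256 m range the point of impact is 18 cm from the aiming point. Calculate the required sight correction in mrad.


1 mrad subtends 1 cm per 10 m of range, so adj = error_cm / (dist_m / 10) = 18 / (256/10) = 0.7031 mrad

0.7031 mrad


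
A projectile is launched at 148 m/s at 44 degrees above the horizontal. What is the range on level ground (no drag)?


R = v0^2 * sin(2*theta) / g = 148^2 * sin(2*44°) / 9.81 = 2231 m

2231 m


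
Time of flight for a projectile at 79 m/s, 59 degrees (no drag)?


T = 2*v0*sin(theta)/g = 2*79*sin(59°)/9.81 = 13.81 s

13.81 s


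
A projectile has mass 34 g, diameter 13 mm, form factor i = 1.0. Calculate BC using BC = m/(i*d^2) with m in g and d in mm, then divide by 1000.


BC = m/(i*d^2*1000) = 34/(1.0 * 13^2 * 1000) = 0.0002012

0.0002012


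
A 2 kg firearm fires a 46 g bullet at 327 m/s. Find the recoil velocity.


v_recoil = m_p * v_p / m_gun = 0.046 * 327 / 2 = 7.521 m/s

7.521 m/s


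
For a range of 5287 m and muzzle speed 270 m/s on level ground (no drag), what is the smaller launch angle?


sin(2*theta) = R*g/v0^2 = 5287*9.81/270^2 = 0.71146, theta = arcsin(0.71146)/2 = 22.68°

22.68 degrees


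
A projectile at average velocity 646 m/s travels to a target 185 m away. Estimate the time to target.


t = d/v = 185/646 = 0.2864 s

0.2864 s


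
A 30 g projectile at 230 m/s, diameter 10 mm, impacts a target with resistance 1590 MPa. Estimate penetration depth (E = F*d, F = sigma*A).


A = pi*(d/2)^2 = pi*(10/2)^2 = 78.5398 mm^2
E = 0.5*m*v^2 = 0.5*0.03*230^2 = 793.5 J
depth = E/(sigma*A) = 793.5 J / (1590 MPa * 78.5398 mm^2) = 793.5/(1590 * 78.5398) m = 0.00635419 m ≈ 6.354 mm

6.354 mm


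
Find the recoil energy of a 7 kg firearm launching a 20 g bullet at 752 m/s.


v_r = m_p*v_p/m_gun = 0.02*752/7 = 2.14857 m/s, E_r = 0.5*m_gun*v_r^2 = 0.5*7*2.14857^2 = 16.16 J

16.16 J


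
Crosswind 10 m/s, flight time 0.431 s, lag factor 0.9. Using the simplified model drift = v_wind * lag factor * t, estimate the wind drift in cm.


drift = v_wind * lag * t = 10 * 0.9 * 0.431 = 3.879 m ≈ 387.9 cm

387.9 cm


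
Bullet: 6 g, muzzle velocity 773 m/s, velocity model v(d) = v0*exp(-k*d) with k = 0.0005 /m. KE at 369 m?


v = v0*exp(-k*d) = 773*exp(-0.0005*369) = 642.765 m/s
E = 0.5*m*v^2 = 0.5*0.006*642.765^2 = 1239 J

1239 J


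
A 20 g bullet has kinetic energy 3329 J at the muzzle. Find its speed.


v = sqrt(2*E/m) = sqrt(2*3329/0.02) = 577 m/s

577 m/s


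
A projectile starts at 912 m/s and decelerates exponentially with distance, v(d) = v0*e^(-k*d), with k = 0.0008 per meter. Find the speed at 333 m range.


v = v0*exp(-k*d) = 912*exp(-0.0008*333) = 698.7 m/s

698.7 m/s


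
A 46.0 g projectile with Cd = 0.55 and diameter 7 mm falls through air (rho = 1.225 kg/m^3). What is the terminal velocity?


A = pi*(d/2)^2 = pi*(7/2000)^2 = 3.84845e-05 m^2
vt = sqrt(2mg/(Cd*rho*A)) = sqrt(2*0.046*9.81/(0.55 * 1.225 * 3.84845e-05)) = 186.6 m/s

186.6 m/s


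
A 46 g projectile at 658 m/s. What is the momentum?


p = m*v = 0.046*658 = 30.27 kg·m/s

30.27 kg·m/s


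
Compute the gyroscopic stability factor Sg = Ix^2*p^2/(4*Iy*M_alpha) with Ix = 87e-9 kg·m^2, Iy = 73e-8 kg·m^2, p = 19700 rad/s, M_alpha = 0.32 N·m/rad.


Sg = Ix^2 * p^2 / (4 * Iy * M_alpha) = (87e-9)^2 * 19700^2 / (4 * 73e-8 * 0.32) = 3.144

3.144


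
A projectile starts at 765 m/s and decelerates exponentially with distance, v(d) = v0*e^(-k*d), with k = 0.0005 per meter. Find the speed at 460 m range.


v = v0*exp(-k*d) = 765*exp(-0.0005*460) = 607.8 m/s

607.8 m/s


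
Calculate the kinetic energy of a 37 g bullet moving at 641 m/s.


E = 0.5*m*v^2 = 0.5*0.037*641^2 = 7601 J

7601 J


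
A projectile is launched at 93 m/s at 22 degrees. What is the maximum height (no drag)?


H = (v0*sin(theta))^2 / (2g) = (93*sin(22°))^2 / (2*9.81) = 61.86 m

61.86 m


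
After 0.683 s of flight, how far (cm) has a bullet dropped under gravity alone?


drop = 0.5*g*t^2 = 0.5*9.81*0.683^2 = 2.28813 m ≈ 228.8 cm

228.8 cm


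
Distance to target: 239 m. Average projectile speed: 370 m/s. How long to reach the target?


t = d/v = 239/370 = 0.6459 s

0.6459 s


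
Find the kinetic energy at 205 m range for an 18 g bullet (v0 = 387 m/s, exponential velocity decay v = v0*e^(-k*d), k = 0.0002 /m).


v = v0*exp(-k*d) = 387*exp(-0.0002*205) = 371.454 m/s
E = 0.5*m*v^2 = 0.5*0.018*371.454^2 = 1242 J

1242 J


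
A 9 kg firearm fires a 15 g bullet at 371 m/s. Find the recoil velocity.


v_recoil = m_p * v_p / m_gun = 0.015 * 371 / 9 = 0.6183 m/s

0.6183 m/s


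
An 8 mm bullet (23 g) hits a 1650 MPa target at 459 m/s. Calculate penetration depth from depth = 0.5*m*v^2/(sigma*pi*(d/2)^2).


A = pi*(d/2)^2 = pi*(8/2)^2 = 50.2655 mm^2
E = 0.5*m*v^2 = 0.5*0.023*459^2 = 2422.83 J
depth = E/(sigma*A) = 2422.83 J / (1650 MPa * 50.2655 mm^2) = 2422.83/(1650 * 50.2655) m = 0.0292125 m ≈ 29.21 mm

29.21 mm


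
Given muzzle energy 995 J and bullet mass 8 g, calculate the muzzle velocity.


v = sqrt(2*E/m) = sqrt(2*995/0.008) = 498.7 m/s

498.7 m/s


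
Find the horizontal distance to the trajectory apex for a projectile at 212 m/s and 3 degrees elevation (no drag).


R = v0^2*sin(2*theta)/g = 212^2*sin(2*3°)/9.81 = 478.892 m
apex_dist = R/2 = 478.892/2 = 239.4 m

239.4 m


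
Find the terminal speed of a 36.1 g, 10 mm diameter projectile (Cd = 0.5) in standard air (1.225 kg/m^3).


A = pi*(d/2)^2 = pi*(10/2000)^2 = 7.85398e-05 m^2
vt = sqrt(2mg/(Cd*rho*A)) = sqrt(2*0.0361*9.81/(0.5 * 1.225 * 7.85398e-05)) = 121.3 m/s

121.3 m/s


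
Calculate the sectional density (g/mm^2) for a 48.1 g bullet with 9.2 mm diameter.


SD = m/d^2 = 48.1/9.2^2 = 0.5683 g/mm^2

0.5683 g/mm^2


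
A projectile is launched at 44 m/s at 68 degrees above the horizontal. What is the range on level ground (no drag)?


R = v0^2 * sin(2*theta) / g = 44^2 * sin(2*68°) / 9.81 = 137.1 m

137.1 m


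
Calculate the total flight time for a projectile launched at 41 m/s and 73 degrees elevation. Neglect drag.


T = 2*v0*sin(theta)/g = 2*41*sin(73°)/9.81 = 7.994 s

7.994 s


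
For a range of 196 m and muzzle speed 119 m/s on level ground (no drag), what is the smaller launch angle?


sin(2*theta) = R*g/v0^2 = 196*9.81/119^2 = 0.135779, theta = arcsin(0.135779)/2 = 3.902°

3.902 degrees


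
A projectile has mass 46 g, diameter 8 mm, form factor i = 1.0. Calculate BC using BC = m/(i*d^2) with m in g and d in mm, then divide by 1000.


BC = m/(i*d^2*1000) = 46/(1.0 * 8^2 * 1000) = 0.0007187

0.0007187


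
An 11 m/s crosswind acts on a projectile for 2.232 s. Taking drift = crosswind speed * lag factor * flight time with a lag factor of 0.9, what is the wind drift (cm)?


drift = v_wind * lag * t = 11 * 0.9 * 2.232 = 22.0968 m ≈ 2210 cm

2210 cm


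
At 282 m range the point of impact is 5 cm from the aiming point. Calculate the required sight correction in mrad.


1 mrad subtends 1 cm per 10 m of range, so adj = error_cm / (dist_m / 10) = 5 / (282/10) = 0.1773 mrad

0.1773 mrad


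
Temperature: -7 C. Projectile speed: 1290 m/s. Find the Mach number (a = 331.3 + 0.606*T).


a = 331.3 + 0.606*(-7) = 327.058 m/s
M = v/a = 1290/327.058 = 3.944

3.944


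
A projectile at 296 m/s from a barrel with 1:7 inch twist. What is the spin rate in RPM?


twist_m = 7*0.0254 = 0.1778 m
spin = v/twist = 296/0.1778 = 1664.792 rev/s
RPM = spin*60 = 1664.792*60 ≈ 99888 RPM

99888 RPM


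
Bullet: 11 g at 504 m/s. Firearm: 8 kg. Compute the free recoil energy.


v_r = m_p*v_p/m_gun = 0.011*504/8 = 0.693 m/s, E_r = 0.5*m_gun*v_r^2 = 0.5*8*0.693^2 = 1.921 J

1.921 J


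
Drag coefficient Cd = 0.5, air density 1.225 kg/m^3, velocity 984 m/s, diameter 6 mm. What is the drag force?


A = pi*(d/2)^2 = pi*(6/2000)^2 = 2.82743e-05 m^2
Fd = 0.5*Cd*rho*A*v^2 = 0.5*0.5*1.225*2.82743e-05*984^2 = 8.384 N

8.384 N


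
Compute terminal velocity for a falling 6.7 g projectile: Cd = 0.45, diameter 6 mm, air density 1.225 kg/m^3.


A = pi*(d/2)^2 = pi*(6/2000)^2 = 2.82743e-05 m^2
vt = sqrt(2mg/(Cd*rho*A)) = sqrt(2*0.0067*9.81/(0.45 * 1.225 * 2.82743e-05)) = 91.84 m/s

91.84 m/s


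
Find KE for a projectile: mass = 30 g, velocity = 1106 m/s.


E = 0.5*m*v^2 = 0.5*0.03*1106^2 = 18349 J

18349 J


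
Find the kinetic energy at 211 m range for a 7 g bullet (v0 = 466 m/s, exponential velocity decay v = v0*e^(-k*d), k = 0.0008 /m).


v = v0*exp(-k*d) = 466*exp(-0.0008*211) = 393.62 m/s
E = 0.5*m*v^2 = 0.5*0.007*393.62^2 = 542.3 J

542.3 J


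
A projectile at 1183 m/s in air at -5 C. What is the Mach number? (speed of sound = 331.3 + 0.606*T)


a = 331.3 + 0.606*(-5) = 328.27 m/s
M = v/a = 1183/328.27 = 3.604

3.604


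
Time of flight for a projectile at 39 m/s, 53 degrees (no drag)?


T = 2*v0*sin(theta)/g = 2*39*sin(53°)/9.81 = 6.35 s

6.35 s


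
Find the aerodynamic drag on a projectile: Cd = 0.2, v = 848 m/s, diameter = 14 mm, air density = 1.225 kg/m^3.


A = pi*(d/2)^2 = pi*(14/2000)^2 = 1.53938e-04 m^2
Fd = 0.5*Cd*rho*A*v^2 = 0.5*0.2*1.225*1.53938e-04*848^2 = 13.56 N

13.56 N


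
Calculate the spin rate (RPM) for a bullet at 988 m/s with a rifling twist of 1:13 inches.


twist_m = 13*0.0254 = 0.3302 m
spin = v/twist = 988/0.3302 = 2992.126 rev/s
RPM = spin*60 = 2992.126*60 ≈ 179528 RPM

179528 RPM


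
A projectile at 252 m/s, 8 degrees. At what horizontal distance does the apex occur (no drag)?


R = v0^2*sin(2*theta)/g = 252^2*sin(2*8°)/9.81 = 1784.31 m
apex_dist = R/2 = 1784.31/2 = 892.2 m

892.2 m


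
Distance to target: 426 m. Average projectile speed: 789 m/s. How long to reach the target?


t = d/v = 426/789 = 0.5399 s

0.5399 s


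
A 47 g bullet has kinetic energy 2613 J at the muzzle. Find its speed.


v = sqrt(2*E/m) = sqrt(2*2613/0.047) = 333.5 m/s

333.5 m/s


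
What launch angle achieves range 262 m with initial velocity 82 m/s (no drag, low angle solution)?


sin(2*theta) = R*g/v0^2 = 262*9.81/82^2 = 0.382246, theta = arcsin(0.382246)/2 = 11.24°

11.24 degrees


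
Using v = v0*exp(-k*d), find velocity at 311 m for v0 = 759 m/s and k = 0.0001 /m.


v = v0*exp(-k*d) = 759*exp(-0.0001*311) = 735.8 m/s

735.8 m/s


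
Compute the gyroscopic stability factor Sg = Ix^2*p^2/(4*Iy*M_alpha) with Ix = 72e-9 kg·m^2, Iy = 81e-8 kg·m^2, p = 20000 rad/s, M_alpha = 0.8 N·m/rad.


Sg = Ix^2 * p^2 / (4 * Iy * M_alpha) = (72e-9)^2 * 20000^2 / (4 * 81e-8 * 0.8) = 0.8

0.8


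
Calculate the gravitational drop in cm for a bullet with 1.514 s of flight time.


drop = 0.5*g*t^2 = 0.5*9.81*1.514^2 = 11.2432 m ≈ 1124 cm

1124 cm


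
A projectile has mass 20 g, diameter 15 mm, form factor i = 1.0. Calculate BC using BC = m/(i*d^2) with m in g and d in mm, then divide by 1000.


BC = m/(i*d^2*1000) = 20/(1.0 * 15^2 * 1000) = 8.889e-05

8.889e-05


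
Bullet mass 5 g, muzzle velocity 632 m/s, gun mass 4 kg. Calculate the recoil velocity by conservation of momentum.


v_recoil = m_p * v_p / m_gun = 0.005 * 632 / 4 = 0.79 m/s

0.79 m/s


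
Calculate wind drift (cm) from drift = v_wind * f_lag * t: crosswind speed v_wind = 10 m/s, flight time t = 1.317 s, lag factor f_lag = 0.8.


drift = v_wind * lag * t = 10 * 0.8 * 1.317 = 10.536 m ≈ 1054 cm

1054 cm


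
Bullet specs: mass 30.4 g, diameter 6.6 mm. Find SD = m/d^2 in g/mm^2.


SD = m/d^2 = 30.4/6.6^2 = 0.6979 g/mm^2

0.6979 g/mm^2


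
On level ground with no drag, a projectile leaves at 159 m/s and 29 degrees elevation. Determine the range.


R = v0^2 * sin(2*theta) / g = 159^2 * sin(2*29°) / 9.81 = 2185 m

2185 m


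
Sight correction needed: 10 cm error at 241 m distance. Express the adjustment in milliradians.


1 mrad subtends 1 cm per 10 m of range, so adj = error_cm / (dist_m / 10) = 10 / (241/10) = 0.4149 mrad

0.4149 mrad


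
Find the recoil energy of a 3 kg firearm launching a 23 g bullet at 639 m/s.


v_r = m_p*v_p/m_gun = 0.023*639/3 = 4.899 m/s, E_r = 0.5*m_gun*v_r^2 = 0.5*3*4.899^2 = 36 J

36 J


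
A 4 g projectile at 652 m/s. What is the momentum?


p = m*v = 0.004*652 = 2.608 kg·m/s

2.608 kg·m/s


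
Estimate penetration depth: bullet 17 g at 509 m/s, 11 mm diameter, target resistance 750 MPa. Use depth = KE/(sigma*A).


A = pi*(d/2)^2 = pi*(11/2)^2 = 95.0332 mm^2
E = 0.5*m*v^2 = 0.5*0.017*509^2 = 2202.19 J
depth = E/(sigma*A) = 2202.19 J / (750 MPa * 95.0332 mm^2) = 2202.19/(750 * 95.0332) m = 0.0308971 m ≈ 30.9 mm

30.9 mm


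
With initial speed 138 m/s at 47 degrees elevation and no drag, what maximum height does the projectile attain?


H = (v0*sin(theta))^2 / (2g) = (138*sin(47°))^2 / (2*9.81) = 519.2 m

519.2 m


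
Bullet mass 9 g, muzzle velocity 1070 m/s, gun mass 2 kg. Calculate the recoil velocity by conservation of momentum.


v_recoil = m_p * v_p / m_gun = 0.009 * 1070 / 2 = 4.815 m/s

4.815 m/s


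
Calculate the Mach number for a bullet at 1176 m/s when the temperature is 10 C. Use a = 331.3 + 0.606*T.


a = 331.3 + 0.606*(10) = 337.36 m/s
M = v/a = 1176/337.36 = 3.486

3.486


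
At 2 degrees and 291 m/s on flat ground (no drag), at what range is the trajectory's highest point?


R = v0^2*sin(2*theta)/g = 291^2*sin(2*2°)/9.81 = 602.146 m
apex_dist = R/2 = 602.146/2 = 301.1 m

301.1 m


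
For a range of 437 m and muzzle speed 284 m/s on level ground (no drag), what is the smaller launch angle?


sin(2*theta) = R*g/v0^2 = 437*9.81/284^2 = 0.0531513, theta = arcsin(0.0531513)/2 = 1.523°

1.523 degrees


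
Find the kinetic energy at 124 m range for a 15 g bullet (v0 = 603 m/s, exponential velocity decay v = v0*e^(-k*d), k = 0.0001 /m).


v = v0*exp(-k*d) = 603*exp(-0.0001*124) = 595.569 m/s
E = 0.5*m*v^2 = 0.5*0.015*595.569^2 = 2660 J

2660 J


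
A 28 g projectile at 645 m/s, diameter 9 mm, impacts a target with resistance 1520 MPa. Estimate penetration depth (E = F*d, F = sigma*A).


A = pi*(d/2)^2 = pi*(9/2)^2 = 63.6173 mm^2
E = 0.5*m*v^2 = 0.5*0.028*645^2 = 5824.35 J
depth = E/(sigma*A) = 5824.35 J / (1520 MPa * 63.6173 mm^2) = 5824.35/(1520 * 63.6173) m = 0.0602322 m ≈ 60.23 mm

60.23 mm


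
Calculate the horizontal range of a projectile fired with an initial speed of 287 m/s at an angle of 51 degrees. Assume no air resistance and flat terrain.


R = v0^2 * sin(2*theta) / g = 287^2 * sin(2*51°) / 9.81 = 8213 m

8213 m


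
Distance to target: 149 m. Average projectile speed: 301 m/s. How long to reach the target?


t = d/v = 149/301 = 0.495 s

0.495 s


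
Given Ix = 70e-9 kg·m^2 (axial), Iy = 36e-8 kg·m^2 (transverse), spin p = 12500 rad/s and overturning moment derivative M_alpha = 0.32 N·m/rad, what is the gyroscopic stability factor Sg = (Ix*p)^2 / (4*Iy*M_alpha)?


Sg = Ix^2 * p^2 / (4 * Iy * M_alpha) = (70e-9)^2 * 12500^2 / (4 * 36e-8 * 0.32) = 1.662

1.662


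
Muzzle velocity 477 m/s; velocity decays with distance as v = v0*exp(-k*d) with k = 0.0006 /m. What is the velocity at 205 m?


v = v0*exp(-k*d) = 477*exp(-0.0006*205) = 421.8 m/s

421.8 m/s


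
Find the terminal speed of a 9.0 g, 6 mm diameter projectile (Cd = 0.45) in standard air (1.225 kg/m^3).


A = pi*(d/2)^2 = pi*(6/2000)^2 = 2.82743e-05 m^2
vt = sqrt(2mg/(Cd*rho*A)) = sqrt(2*0.009*9.81/(0.45 * 1.225 * 2.82743e-05)) = 106.4 m/s

106.4 m/s


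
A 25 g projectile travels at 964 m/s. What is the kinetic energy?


E = 0.5*m*v^2 = 0.5*0.025*964^2 = 11616 J

11616 J


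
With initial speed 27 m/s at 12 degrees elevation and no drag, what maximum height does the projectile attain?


H = (v0*sin(theta))^2 / (2g) = (27*sin(12°))^2 / (2*9.81) = 1.606 m

1.606 m


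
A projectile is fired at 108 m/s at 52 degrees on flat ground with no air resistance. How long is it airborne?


T = 2*v0*sin(theta)/g = 2*108*sin(52°)/9.81 = 17.35 s

17.35 s


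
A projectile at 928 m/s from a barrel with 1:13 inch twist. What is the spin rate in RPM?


twist_m = 13*0.0254 = 0.3302 m
spin = v/twist = 928/0.3302 = 2810.418 rev/s
RPM = spin*60 = 2810.418*60 ≈ 168625 RPM

168625 RPM


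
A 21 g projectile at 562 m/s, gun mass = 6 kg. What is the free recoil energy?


v_r = m_p*v_p/m_gun = 0.021*562/6 = 1.967 m/s, E_r = 0.5*m_gun*v_r^2 = 0.5*6*1.967^2 = 11.61 J

11.61 J


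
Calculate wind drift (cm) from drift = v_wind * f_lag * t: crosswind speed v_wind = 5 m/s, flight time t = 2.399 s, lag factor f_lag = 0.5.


drift = v_wind * lag * t = 5 * 0.5 * 2.399 = 5.9975 m ≈ 599.8 cm

599.8 cm


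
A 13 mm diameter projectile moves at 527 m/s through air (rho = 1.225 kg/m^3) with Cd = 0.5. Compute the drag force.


A = pi*(d/2)^2 = pi*(13/2000)^2 = 1.32732e-04 m^2
Fd = 0.5*Cd*rho*A*v^2 = 0.5*0.5*1.225*1.32732e-04*527^2 = 11.29 N

11.29 N


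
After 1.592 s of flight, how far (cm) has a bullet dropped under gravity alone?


drop = 0.5*g*t^2 = 0.5*9.81*1.592^2 = 12.4315 m ≈ 1243 cm

1243 cm


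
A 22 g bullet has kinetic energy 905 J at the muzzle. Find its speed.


v = sqrt(2*E/m) = sqrt(2*905/0.022) = 286.8 m/s

286.8 m/s


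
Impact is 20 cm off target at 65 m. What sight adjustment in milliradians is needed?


1 mrad subtends 1 cm per 10 m of range, so adj = error_cm / (dist_m / 10) = 20 / (65/10) = 3.077 mrad

3.077 mrad


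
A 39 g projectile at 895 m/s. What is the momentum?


p = m*v = 0.039*895 = 34.91 kg·m/s

34.91 kg·m/s


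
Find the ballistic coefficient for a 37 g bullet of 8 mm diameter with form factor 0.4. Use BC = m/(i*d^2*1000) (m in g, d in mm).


BC = m/(i*d^2*1000) = 37/(0.4 * 8^2 * 1000) = 0.001445

0.001445
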